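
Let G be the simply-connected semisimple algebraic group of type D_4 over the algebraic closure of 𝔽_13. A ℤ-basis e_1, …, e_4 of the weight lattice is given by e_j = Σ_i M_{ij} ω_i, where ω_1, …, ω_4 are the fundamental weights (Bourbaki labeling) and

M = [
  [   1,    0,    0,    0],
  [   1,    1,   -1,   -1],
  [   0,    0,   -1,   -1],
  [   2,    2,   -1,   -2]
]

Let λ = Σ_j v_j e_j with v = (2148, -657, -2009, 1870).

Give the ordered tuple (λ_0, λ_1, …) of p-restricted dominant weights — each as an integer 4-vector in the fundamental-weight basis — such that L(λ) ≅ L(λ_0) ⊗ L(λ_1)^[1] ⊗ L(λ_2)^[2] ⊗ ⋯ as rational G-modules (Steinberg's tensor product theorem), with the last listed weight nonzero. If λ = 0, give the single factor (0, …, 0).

((3, 5, 9, 3), (9, 8, 10, 5), (12, 9, 0, 7))

Change of basis e → ω: c = M·v where v = (2148, -657, -2009, 1870):
  c_1 = (1)·(2148) + (0)·(-657) + (0)·(-2009) + (0)·(1870) = 2148
  c_2 = (1)·(2148) + (1)·(-657) + (-1)·(-2009) + (-1)·(1870) = 1630
  c_3 = (0)·(2148) + (0)·(-657) + (-1)·(-2009) + (-1)·(1870) = 139
  c_4 = (2)·(2148) + (2)·(-657) + (-1)·(-2009) + (-2)·(1870) = 1251
Writing each c_i in base p = 13:
  c_1 = 2148 = 3·13^0 + 9·13^1 + 12·13^2
  c_2 = 1630 = 5·13^0 + 8·13^1 + 9·13^2
  c_3 = 139 = 9·13^0 + 10·13^1
  c_4 = 1251 = 3·13^0 + 5·13^1 + 7·13^2
Factor λ_0 = (3, 5, 9, 3)
Factor λ_1 = (9, 8, 10, 5)
Factor λ_2 = (12, 9, 0, 7)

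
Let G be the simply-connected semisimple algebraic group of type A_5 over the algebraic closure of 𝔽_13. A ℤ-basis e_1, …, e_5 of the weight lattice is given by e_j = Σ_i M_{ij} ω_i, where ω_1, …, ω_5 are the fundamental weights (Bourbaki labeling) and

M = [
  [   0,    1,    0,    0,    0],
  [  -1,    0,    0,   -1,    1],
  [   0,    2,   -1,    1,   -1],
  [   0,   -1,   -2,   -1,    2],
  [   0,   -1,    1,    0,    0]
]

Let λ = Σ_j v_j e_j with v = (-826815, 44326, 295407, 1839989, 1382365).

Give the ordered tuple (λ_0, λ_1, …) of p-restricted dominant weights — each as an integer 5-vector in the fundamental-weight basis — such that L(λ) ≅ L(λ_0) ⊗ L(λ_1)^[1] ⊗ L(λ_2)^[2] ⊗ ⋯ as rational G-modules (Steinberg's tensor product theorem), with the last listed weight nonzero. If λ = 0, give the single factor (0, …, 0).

((9, 4, 8, 0, 12), (3, 7, 5, 8, 8), (2, 0, 2, 10, 3), (7, 12, 10, 1, 10), (1, 12, 8, 10, 8))

Change of basis e → ω: c = M·v where v = (-826815, 44326, 295407, 1839989, 1382365):
  c_1 = (0)·(-826815) + (1)·(44326) + (0)·(295407) + (0)·(1839989) + (0)·(1382365) = 44326
  c_2 = (-1)·(-826815) + (0)·(44326) + (0)·(295407) + (-1)·(1839989) + (1)·(1382365) = 369191
  c_3 = (0)·(-826815) + (2)·(44326) + (-1)·(295407) + (1)·(1839989) + (-1)·(1382365) = 250869
  c_4 = (0)·(-826815) + (-1)·(44326) + (-2)·(295407) + (-1)·(1839989) + (2)·(1382365) = 289601
  c_5 = (0)·(-826815) + (-1)·(44326) + (1)·(295407) + (0)·(1839989) + (0)·(1382365) = 251081
Base-13 expansion of each c_i:
  c_1 = 44326 = 9·13^0 + 3·13^1 + 2·13^2 + 7·13^3 + 1·13^4
  c_2 = 369191 = 4·13^0 + 7·13^1 + 0·13^2 + 12·13^3 + 12·13^4
  c_3 = 250869 = 8·13^0 + 5·13^1 + 2·13^2 + 10·13^3 + 8·13^4
  c_4 = 289601 = 0·13^0 + 8·13^1 + 10·13^2 + 1·13^3 + 10·13^4
  c_5 = 251081 = 12·13^0 + 8·13^1 + 3·13^2 + 10·13^3 + 8·13^4
λ_0 = (9, 4, 8, 0, 12)
λ_1 = (3, 7, 5, 8, 8)
λ_2 = (2, 0, 2, 10, 3)
λ_3 = (7, 12, 10, 1, 10)
λ_4 = (1, 12, 8, 10, 8)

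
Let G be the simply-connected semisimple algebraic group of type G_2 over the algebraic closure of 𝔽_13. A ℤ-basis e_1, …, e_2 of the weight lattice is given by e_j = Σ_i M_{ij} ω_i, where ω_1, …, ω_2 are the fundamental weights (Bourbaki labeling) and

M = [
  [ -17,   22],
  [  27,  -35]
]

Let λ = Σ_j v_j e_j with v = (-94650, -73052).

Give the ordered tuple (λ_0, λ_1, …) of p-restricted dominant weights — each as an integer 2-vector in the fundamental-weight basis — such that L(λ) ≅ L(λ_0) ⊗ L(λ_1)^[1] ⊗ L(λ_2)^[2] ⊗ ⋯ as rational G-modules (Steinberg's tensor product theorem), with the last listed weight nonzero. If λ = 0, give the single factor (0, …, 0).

((8, 9), (3, 6), (11, 7))

In the fundamental-weight basis, λ has coordinates c = M·v (v = (-94650, -73052)):
  c_1 = (-17)·(-94650) + (22)·(-73052) = 1906
  c_2 = (27)·(-94650) + (-35)·(-73052) = 1270
Writing each c_i in base p = 13:
  c_1 = 1906 = 8·13^0 + 3·13^1 + 11·13^2
  c_2 = 1270 = 9·13^0 + 6·13^1 + 7·13^2
Factor λ_0 = (8, 9)
Factor λ_1 = (3, 6)
Factor λ_2 = (11, 7)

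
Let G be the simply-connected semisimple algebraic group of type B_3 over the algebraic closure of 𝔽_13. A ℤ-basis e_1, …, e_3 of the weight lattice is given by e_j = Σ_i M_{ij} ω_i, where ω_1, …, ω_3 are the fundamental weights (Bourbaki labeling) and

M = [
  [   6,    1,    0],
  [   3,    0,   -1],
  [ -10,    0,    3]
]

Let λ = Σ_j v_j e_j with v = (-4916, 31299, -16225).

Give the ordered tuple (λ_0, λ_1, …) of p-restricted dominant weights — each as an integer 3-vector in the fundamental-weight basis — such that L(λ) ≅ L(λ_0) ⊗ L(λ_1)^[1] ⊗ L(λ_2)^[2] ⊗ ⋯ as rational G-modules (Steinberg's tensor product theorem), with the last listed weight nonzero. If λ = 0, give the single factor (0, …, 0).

((9, 8, 4), (8, 9, 11), (10, 8, 2))

In the fundamental-weight basis, λ has coordinates c = M·v (v = (-4916, 31299, -16225)):
  c_1 = 6*-4916 + 1*31299 + 0*-16225 = 1803
  c_2 = 3*-4916 + 0*31299 + -1*-16225 = 1477
  c_3 = -10*-4916 + 0*31299 + 3*-16225 = 485
Base-13 expansion of each c_i:
  c_1 = 1803 = 9·13^0 + 8·13^1 + 10·13^2
  c_2 = 1477 = 8·13^0 + 9·13^1 + 8·13^2
  c_3 = 485 = 4·13^0 + 11·13^1 + 2·13^2
p-restricted factor λ_0 = (9, 8, 4)
p-restricted factor λ_1 = (8, 9, 11)
p-restricted factor λ_2 = (10, 8, 2)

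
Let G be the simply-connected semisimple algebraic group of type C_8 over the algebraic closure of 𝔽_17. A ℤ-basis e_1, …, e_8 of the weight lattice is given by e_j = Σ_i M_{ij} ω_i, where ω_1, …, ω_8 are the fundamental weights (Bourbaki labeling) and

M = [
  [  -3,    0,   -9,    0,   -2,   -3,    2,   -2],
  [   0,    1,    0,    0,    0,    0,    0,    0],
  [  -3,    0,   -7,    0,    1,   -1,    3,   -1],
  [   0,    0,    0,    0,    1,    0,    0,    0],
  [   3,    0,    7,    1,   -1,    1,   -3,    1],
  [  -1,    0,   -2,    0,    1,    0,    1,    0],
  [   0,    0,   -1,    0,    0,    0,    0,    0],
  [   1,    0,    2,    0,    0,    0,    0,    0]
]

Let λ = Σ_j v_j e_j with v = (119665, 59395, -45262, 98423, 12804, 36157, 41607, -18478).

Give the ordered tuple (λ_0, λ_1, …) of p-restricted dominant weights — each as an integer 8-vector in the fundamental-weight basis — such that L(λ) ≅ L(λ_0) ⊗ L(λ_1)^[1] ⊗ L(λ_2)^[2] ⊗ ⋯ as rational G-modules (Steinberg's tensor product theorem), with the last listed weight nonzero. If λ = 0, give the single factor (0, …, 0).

((12, 14, 10, 3, 0, 8, 8, 3), (3, 8, 2, 5, 7, 7, 10, 14), (0, 1, 14, 10, 3, 2, 3, 15), (7, 12, 15, 2, 4, 5, 9, 5))

Compute c_i = Σ_j M_{ij} v_j with v = (119665, 59395, -45262, 98423, 12804, 36157, 41607, -18478):
  c_1 = (-3)·(119665) + (0)·(59395) + (-9)·(-45262) + (0)·(98423) + (-2)·(12804) + (-3)·(36157) + (2)·(41607) + (-2)·(-18478) = 34454
  c_2 = (0)·(119665) + (1)·(59395) + (0)·(-45262) + (0)·(98423) + (0)·(12804) + (0)·(36157) + (0)·(41607) + (0)·(-18478) = 59395
  c_3 = (-3)·(119665) + (0)·(59395) + (-7)·(-45262) + (0)·(98423) + (1)·(12804) + (-1)·(36157) + (3)·(41607) + (-1)·(-18478) = 77785
  c_4 = (0)·(119665) + (0)·(59395) + (0)·(-45262) + (0)·(98423) + (1)·(12804) + (0)·(36157) + (0)·(41607) + (0)·(-18478) = 12804
  c_5 = (3)·(119665) + (0)·(59395) + (7)·(-45262) + (1)·(98423) + (-1)·(12804) + (1)·(36157) + (-3)·(41607) + (1)·(-18478) = 20638
  c_6 = (-1)·(119665) + (0)·(59395) + (-2)·(-45262) + (0)·(98423) + (1)·(12804) + (0)·(36157) + (1)·(41607) + (0)·(-18478) = 25270
  c_7 = (0)·(119665) + (0)·(59395) + (-1)·(-45262) + (0)·(98423) + (0)·(12804) + (0)·(36157) + (0)·(41607) + (0)·(-18478) = 45262
  c_8 = (1)·(119665) + (0)·(59395) + (2)·(-45262) + (0)·(98423) + (0)·(12804) + (0)·(36157) + (0)·(41607) + (0)·(-18478) = 29141
p = 17; digits c_i = Σ_j d_{ij}·17^j, 0 ≤ d_{ij} < 17:
  c_1 = 34454 = 12·17^0 + 3·17^1 + 0·17^2 + 7·17^3
  c_2 = 59395 = 14·17^0 + 8·17^1 + 1·17^2 + 12·17^3
  c_3 = 77785 = 10·17^0 + 2·17^1 + 14·17^2 + 15·17^3
  c_4 = 12804 = 3·17^0 + 5·17^1 + 10·17^2 + 2·17^3
  c_5 = 20638 = 0·17^0 + 7·17^1 + 3·17^2 + 4·17^3
  c_6 = 25270 = 8·17^0 + 7·17^1 + 2·17^2 + 5·17^3
  c_7 = 45262 = 8·17^0 + 10·17^1 + 3·17^2 + 9·17^3
  c_8 = 29141 = 3·17^0 + 14·17^1 + 15·17^2 + 5·17^3
p-restricted factor λ_0 = (12, 14, 10, 3, 0, 8, 8, 3)
p-restricted factor λ_1 = (3, 8, 2, 5, 7, 7, 10, 14)
p-restricted factor λ_2 = (0, 1, 14, 10, 3, 2, 3, 15)
p-restricted factor λ_3 = (7, 12, 15, 2, 4, 5, 9, 5)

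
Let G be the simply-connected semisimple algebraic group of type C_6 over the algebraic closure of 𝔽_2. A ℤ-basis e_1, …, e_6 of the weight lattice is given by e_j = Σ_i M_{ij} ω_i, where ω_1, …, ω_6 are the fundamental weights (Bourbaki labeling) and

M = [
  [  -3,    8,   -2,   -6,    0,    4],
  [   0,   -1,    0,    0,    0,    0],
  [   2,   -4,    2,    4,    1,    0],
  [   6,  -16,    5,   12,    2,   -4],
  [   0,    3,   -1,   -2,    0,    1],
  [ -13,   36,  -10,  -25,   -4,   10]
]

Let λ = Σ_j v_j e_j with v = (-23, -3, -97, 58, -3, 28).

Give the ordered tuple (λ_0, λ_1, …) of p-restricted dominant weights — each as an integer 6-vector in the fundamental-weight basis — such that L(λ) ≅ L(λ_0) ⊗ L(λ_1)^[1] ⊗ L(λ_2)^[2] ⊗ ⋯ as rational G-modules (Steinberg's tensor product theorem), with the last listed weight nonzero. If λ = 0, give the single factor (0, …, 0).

((1, 1, 1, 1, 0, 1), (1, 1, 0, 1, 0, 1))

Compute c_i = Σ_j M_{ij} v_j with v = (-23, -3, -97, 58, -3, 28):
  c_1 = (-3)·(-23) + (8)·(-3) + (-2)·(-97) + (-6)·(58) + (0)·(-3) + 4·28 = 3
  c_2 = (0)·(-23) + (-1)·(-3) + (0)·(-97) + 0·58 + (0)·(-3) + 0·28 = 3
  c_3 = (2)·(-23) + (-4)·(-3) + (2)·(-97) + 4·58 + (1)·(-3) + 0·28 = 1
  c_4 = (6)·(-23) + (-16)·(-3) + (5)·(-97) + 12·58 + (2)·(-3) + (-4)·(28) = 3
  c_5 = (0)·(-23) + (3)·(-3) + (-1)·(-97) + (-2)·(58) + (0)·(-3) + 1·28 = 0
  c_6 = (-13)·(-23) + (36)·(-3) + (-10)·(-97) + (-25)·(58) + (-4)·(-3) + 10·28 = 3
Expand coordinatewise in base 2:
  c_1 = 3 = 1·2^0 + 1·2^1
  c_2 = 3 = 1·2^0 + 1·2^1
  c_3 = 1 = 1·2^0
  c_4 = 3 = 1·2^0 + 1·2^1
  c_5 = 0
  c_6 = 3 = 1·2^0 + 1·2^1
Factor λ_0 = (1, 1, 1, 1, 0, 1)
Factor λ_1 = (1, 1, 0, 1, 0, 1)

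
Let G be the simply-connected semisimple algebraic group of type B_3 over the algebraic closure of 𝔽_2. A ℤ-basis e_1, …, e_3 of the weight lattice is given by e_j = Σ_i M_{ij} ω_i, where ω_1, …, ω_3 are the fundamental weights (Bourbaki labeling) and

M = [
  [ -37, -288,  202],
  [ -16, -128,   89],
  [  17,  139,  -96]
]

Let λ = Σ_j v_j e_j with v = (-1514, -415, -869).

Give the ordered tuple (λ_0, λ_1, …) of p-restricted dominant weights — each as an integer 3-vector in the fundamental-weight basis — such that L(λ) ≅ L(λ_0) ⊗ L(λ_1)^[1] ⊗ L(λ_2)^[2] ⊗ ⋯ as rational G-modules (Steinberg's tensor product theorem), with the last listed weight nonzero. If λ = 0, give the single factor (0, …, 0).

In the fundamental-weight basis, λ has coordinates c = M·v (v = (-1514, -415, -869)):
  c_1 = (-37)·(-1514) + (-288)·(-415) + (202)·(-869) = 0
  c_2 = (-16)·(-1514) + (-128)·(-415) + (89)·(-869) = 3
  c_3 = (17)·(-1514) + (139)·(-415) + (-96)·(-869) = 1
Base-2 expansion of each c_i:
  c_1 = 0
  c_2 = 3 = 1·2^0 + 1·2^1
  c_3 = 1 = 1·2^0
p-restricted factor λ_0 = (0, 1, 1)
p-restricted factor λ_1 = (0, 1, 0)

((0, 1, 1), (0, 1, 0))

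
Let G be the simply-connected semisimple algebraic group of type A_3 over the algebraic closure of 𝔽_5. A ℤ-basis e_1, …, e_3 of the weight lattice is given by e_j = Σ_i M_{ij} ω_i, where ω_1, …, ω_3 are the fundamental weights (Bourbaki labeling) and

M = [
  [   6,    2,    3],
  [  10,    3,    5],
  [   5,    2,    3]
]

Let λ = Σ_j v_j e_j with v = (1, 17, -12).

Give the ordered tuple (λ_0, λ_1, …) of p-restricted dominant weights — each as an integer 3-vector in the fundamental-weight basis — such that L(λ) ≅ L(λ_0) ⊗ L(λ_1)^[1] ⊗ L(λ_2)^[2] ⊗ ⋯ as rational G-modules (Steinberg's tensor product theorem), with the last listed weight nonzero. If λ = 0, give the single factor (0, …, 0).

In the fundamental-weight basis, λ has coordinates c = M·v (v = (1, 17, -12)):
  c_1 = 6·1 + 2·17 + (3)·(-12) = 4
  c_2 = 10·1 + 3·17 + (5)·(-12) = 1
  c_3 = 5·1 + 2·17 + (3)·(-12) = 3
Expand coordinatewise in base 5:
  c_1 = 4 = 4·5^0
  c_2 = 1 = 1·5^0
  c_3 = 3 = 3·5^0
p-restricted factor λ_0 = (4, 1, 3)

((4, 1, 3),)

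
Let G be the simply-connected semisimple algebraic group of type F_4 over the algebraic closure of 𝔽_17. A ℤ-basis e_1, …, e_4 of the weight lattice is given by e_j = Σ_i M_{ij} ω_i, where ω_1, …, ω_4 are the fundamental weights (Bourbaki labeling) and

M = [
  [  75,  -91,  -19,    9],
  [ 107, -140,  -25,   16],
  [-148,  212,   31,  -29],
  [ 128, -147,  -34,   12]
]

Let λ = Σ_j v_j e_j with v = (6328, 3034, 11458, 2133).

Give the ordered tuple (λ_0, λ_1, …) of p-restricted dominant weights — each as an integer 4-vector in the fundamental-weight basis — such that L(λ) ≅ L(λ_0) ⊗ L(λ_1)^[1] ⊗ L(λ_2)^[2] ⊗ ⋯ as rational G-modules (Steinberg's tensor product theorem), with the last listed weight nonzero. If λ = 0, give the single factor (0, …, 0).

((1, 14, 5, 10),)

Change of basis e → ω: c = M·v where v = (6328, 3034, 11458, 2133):
  c_1 = (75)·(6328) + (-91)·(3034) + (-19)·(11458) + (9)·(2133) = 1
  c_2 = (107)·(6328) + (-140)·(3034) + (-25)·(11458) + (16)·(2133) = 14
  c_3 = (-148)·(6328) + (212)·(3034) + (31)·(11458) + (-29)·(2133) = 5
  c_4 = (128)·(6328) + (-147)·(3034) + (-34)·(11458) + (12)·(2133) = 10
Expand coordinatewise in base 17:
  c_1 = 1 = 1·17^0
  c_2 = 14 = 14·17^0
  c_3 = 5 = 5·17^0
  c_4 = 10 = 10·17^0
λ_0 = (1, 14, 5, 10)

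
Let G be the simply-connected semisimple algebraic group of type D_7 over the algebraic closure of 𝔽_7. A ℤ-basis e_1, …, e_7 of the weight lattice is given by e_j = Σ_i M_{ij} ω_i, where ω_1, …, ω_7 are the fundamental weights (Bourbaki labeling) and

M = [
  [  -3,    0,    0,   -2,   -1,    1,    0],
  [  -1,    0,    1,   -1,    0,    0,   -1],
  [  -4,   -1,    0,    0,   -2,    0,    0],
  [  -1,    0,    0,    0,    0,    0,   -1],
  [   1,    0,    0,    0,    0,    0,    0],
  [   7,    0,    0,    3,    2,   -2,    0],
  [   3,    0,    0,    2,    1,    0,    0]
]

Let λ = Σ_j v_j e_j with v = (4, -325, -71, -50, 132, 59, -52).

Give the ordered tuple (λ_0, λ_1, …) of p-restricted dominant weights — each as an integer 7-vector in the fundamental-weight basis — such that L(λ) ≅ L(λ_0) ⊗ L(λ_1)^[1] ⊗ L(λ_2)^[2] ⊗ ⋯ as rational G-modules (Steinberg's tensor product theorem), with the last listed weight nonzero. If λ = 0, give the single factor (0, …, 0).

((1, 6, 3, 6, 4, 3, 2), (2, 3, 6, 6, 0, 3, 6))

Compute c_i = Σ_j M_{ij} v_j with v = (4, -325, -71, -50, 132, 59, -52):
  c_1 = (-3)·(4) + (0)·(-325) + (0)·(-71) + (-2)·(-50) + (-1)·(132) + 1·59 + (0)·(-52) = 15
  c_2 = (-1)·(4) + (0)·(-325) + (1)·(-71) + (-1)·(-50) + 0·132 + 0·59 + (-1)·(-52) = 27
  c_3 = (-4)·(4) + (-1)·(-325) + (0)·(-71) + (0)·(-50) + (-2)·(132) + 0·59 + (0)·(-52) = 45
  c_4 = (-1)·(4) + (0)·(-325) + (0)·(-71) + (0)·(-50) + 0·132 + 0·59 + (-1)·(-52) = 48
  c_5 = 1·4 + (0)·(-325) + (0)·(-71) + (0)·(-50) + 0·132 + 0·59 + (0)·(-52) = 4
  c_6 = 7·4 + (0)·(-325) + (0)·(-71) + (3)·(-50) + 2·132 + (-2)·(59) + (0)·(-52) = 24
  c_7 = 3·4 + (0)·(-325) + (0)·(-71) + (2)·(-50) + 1·132 + 0·59 + (0)·(-52) = 44
Writing each c_i in base p = 7:
  c_1 = 15 = 1·7^0 + 2·7^1
  c_2 = 27 = 6·7^0 + 3·7^1
  c_3 = 45 = 3·7^0 + 6·7^1
  c_4 = 48 = 6·7^0 + 6·7^1
  c_5 = 4 = 4·7^0
  c_6 = 24 = 3·7^0 + 3·7^1
  c_7 = 44 = 2·7^0 + 6·7^1
λ_0 = (1, 6, 3, 6, 4, 3, 2)
λ_1 = (2, 3, 6, 6, 0, 3, 6)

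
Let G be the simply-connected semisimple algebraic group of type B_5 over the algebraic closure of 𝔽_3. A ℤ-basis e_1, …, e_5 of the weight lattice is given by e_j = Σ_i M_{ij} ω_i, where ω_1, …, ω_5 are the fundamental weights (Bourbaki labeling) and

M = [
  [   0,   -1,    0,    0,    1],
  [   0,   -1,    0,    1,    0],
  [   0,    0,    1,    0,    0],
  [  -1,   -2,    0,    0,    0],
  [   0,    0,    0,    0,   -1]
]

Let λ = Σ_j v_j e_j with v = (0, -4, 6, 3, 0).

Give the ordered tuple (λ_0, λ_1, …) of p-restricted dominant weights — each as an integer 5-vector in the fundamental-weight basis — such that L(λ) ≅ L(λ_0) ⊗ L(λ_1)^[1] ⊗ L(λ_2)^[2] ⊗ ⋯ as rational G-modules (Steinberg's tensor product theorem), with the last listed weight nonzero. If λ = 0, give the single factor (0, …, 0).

Converting to the ω-basis (c_i = row i of M dotted with v = (0, -4, 6, 3, 0)):
  c_1 = 0·0 + (-1)·(-4) + 0·6 + 0·3 + 1·0 = 4
  c_2 = 0·0 + (-1)·(-4) + 0·6 + 1·3 + 0·0 = 7
  c_3 = 0·0 + (0)·(-4) + 1·6 + 0·3 + 0·0 = 6
  c_4 = (-1)·(0) + (-2)·(-4) + 0·6 + 0·3 + 0·0 = 8
  c_5 = 0·0 + (0)·(-4) + 0·6 + 0·3 + (-1)·(0) = 0
Base-3 expansion of each c_i:
  c_1 = 4 = 1·3^0 + 1·3^1
  c_2 = 7 = 1·3^0 + 2·3^1
  c_3 = 6 = 0·3^0 + 2·3^1
  c_4 = 8 = 2·3^0 + 2·3^1
  c_5 = 0
p-restricted factor λ_0 = (1, 1, 0, 2, 0)
p-restricted factor λ_1 = (1, 2, 2, 2, 0)

((1, 1, 0, 2, 0), (1, 2, 2, 2, 0))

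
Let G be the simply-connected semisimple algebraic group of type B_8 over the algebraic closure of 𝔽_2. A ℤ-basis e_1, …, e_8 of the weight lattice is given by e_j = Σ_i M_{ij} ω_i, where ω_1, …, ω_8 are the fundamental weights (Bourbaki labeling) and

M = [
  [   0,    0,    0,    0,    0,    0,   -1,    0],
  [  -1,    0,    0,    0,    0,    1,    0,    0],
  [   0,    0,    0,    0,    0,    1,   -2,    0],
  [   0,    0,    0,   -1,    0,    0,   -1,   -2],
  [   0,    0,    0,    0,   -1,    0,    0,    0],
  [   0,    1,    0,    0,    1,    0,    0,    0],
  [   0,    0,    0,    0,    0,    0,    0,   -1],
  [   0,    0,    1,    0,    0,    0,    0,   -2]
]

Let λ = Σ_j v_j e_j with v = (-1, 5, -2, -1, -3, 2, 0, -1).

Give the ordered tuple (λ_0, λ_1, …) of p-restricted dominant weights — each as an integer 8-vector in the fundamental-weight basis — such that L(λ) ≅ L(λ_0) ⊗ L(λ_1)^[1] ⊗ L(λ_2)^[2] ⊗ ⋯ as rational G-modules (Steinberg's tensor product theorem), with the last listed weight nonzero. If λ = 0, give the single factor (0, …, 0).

((0, 1, 0, 1, 1, 0, 1, 0), (0, 1, 1, 1, 1, 1, 0, 0))

Change of basis e → ω: c = M·v where v = (-1, 5, -2, -1, -3, 2, 0, -1):
  c_1 = 0*-1 + 0*5 + 0*-2 + 0*-1 + 0*-3 + 0*2 + -1*0 + 0*-1 = 0
  c_2 = -1*-1 + 0*5 + 0*-2 + 0*-1 + 0*-3 + 1*2 + 0*0 + 0*-1 = 3
  c_3 = 0*-1 + 0*5 + 0*-2 + 0*-1 + 0*-3 + 1*2 + -2*0 + 0*-1 = 2
  c_4 = 0*-1 + 0*5 + 0*-2 + -1*-1 + 0*-3 + 0*2 + -1*0 + -2*-1 = 3
  c_5 = 0*-1 + 0*5 + 0*-2 + 0*-1 + -1*-3 + 0*2 + 0*0 + 0*-1 = 3
  c_6 = 0*-1 + 1*5 + 0*-2 + 0*-1 + 1*-3 + 0*2 + 0*0 + 0*-1 = 2
  c_7 = 0*-1 + 0*5 + 0*-2 + 0*-1 + 0*-3 + 0*2 + 0*0 + -1*-1 = 1
  c_8 = 0*-1 + 0*5 + 1*-2 + 0*-1 + 0*-3 + 0*2 + 0*0 + -2*-1 = 0
Base-2 expansion of each c_i:
  c_1 = 0
  c_2 = 3 = 1·2^0 + 1·2^1
  c_3 = 2 = 0·2^0 + 1·2^1
  c_4 = 3 = 1·2^0 + 1·2^1
  c_5 = 3 = 1·2^0 + 1·2^1
  c_6 = 2 = 0·2^0 + 1·2^1
  c_7 = 1 = 1·2^0
  c_8 = 0
Factor λ_0 = (0, 1, 0, 1, 1, 0, 1, 0)
Factor λ_1 = (0, 1, 1, 1, 1, 1, 0, 0)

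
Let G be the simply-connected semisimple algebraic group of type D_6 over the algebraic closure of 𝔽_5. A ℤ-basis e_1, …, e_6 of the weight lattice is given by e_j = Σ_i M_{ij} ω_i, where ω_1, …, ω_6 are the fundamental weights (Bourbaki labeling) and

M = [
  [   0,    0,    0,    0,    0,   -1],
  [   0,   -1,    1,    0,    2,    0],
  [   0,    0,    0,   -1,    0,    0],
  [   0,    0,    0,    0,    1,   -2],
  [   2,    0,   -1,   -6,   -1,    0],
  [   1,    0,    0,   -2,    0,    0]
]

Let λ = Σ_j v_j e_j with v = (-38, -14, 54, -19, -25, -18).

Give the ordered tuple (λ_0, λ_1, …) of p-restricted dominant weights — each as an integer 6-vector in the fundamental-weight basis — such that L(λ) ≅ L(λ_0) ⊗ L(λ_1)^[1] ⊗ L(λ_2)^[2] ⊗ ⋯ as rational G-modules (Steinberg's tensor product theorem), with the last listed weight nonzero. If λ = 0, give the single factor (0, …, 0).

((3, 3, 4, 1, 4, 0), (3, 3, 3, 2, 1, 0))

Converting to the ω-basis (c_i = row i of M dotted with v = (-38, -14, 54, -19, -25, -18)):
  c_1 = (0)·(-38) + (0)·(-14) + 0·54 + (0)·(-19) + (0)·(-25) + (-1)·(-18) = 18
  c_2 = (0)·(-38) + (-1)·(-14) + 1·54 + (0)·(-19) + (2)·(-25) + (0)·(-18) = 18
  c_3 = (0)·(-38) + (0)·(-14) + 0·54 + (-1)·(-19) + (0)·(-25) + (0)·(-18) = 19
  c_4 = (0)·(-38) + (0)·(-14) + 0·54 + (0)·(-19) + (1)·(-25) + (-2)·(-18) = 11
  c_5 = (2)·(-38) + (0)·(-14) + (-1)·(54) + (-6)·(-19) + (-1)·(-25) + (0)·(-18) = 9
  c_6 = (1)·(-38) + (0)·(-14) + 0·54 + (-2)·(-19) + (0)·(-25) + (0)·(-18) = 0
Writing each c_i in base p = 5:
  c_1 = 18 = 3·5^0 + 3·5^1
  c_2 = 18 = 3·5^0 + 3·5^1
  c_3 = 19 = 4·5^0 + 3·5^1
  c_4 = 11 = 1·5^0 + 2·5^1
  c_5 = 9 = 4·5^0 + 1·5^1
  c_6 = 0
λ_0 = (3, 3, 4, 1, 4, 0)
λ_1 = (3, 3, 3, 2, 1, 0)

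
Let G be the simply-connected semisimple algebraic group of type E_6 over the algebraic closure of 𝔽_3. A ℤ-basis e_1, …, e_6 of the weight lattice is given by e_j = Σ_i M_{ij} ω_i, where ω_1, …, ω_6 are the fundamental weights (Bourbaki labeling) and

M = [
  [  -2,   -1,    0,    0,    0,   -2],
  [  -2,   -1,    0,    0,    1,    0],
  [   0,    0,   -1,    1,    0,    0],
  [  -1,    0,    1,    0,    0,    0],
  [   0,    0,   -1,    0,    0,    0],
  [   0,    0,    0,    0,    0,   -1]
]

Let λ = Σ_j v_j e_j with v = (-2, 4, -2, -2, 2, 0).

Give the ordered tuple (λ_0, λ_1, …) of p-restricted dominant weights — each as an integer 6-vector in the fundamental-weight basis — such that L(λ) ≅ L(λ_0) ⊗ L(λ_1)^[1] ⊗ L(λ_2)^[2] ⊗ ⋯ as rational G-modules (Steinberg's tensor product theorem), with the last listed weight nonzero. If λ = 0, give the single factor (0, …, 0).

Compute c_i = Σ_j M_{ij} v_j with v = (-2, 4, -2, -2, 2, 0):
  c_1 = (-2)·(-2) + (-1)·(4) + (0)·(-2) + (0)·(-2) + 0·2 + (-2)·(0) = 0
  c_2 = (-2)·(-2) + (-1)·(4) + (0)·(-2) + (0)·(-2) + 1·2 + 0·0 = 2
  c_3 = (0)·(-2) + 0·4 + (-1)·(-2) + (1)·(-2) + 0·2 + 0·0 = 0
  c_4 = (-1)·(-2) + 0·4 + (1)·(-2) + (0)·(-2) + 0·2 + 0·0 = 0
  c_5 = (0)·(-2) + 0·4 + (-1)·(-2) + (0)·(-2) + 0·2 + 0·0 = 2
  c_6 = (0)·(-2) + 0·4 + (0)·(-2) + (0)·(-2) + 0·2 + (-1)·(0) = 0
Expand coordinatewise in base 3:
  c_1 = 0
  c_2 = 2 = 2·3^0
  c_3 = 0
  c_4 = 0
  c_5 = 2 = 2·3^0
  c_6 = 0
Factor λ_0 = (0, 2, 0, 0, 2, 0)

((0, 2, 0, 0, 2, 0),)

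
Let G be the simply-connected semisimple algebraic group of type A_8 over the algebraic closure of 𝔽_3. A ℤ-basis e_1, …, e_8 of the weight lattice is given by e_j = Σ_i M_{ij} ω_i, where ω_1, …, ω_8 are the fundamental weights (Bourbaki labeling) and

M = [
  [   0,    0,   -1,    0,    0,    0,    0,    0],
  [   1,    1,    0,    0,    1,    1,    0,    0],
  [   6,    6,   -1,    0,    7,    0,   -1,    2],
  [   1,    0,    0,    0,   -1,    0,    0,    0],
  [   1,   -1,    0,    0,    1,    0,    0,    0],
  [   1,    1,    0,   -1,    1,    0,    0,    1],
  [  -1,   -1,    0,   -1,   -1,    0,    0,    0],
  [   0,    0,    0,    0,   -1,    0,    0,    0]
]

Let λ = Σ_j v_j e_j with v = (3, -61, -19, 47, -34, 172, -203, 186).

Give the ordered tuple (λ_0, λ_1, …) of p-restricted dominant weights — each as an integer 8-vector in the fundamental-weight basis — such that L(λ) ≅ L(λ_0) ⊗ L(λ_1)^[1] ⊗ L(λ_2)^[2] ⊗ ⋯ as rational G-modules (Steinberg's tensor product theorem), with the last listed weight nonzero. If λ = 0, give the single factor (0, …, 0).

((1, 2, 2, 1, 0, 2, 0, 1), (0, 2, 2, 0, 1, 0, 0, 2), (2, 2, 0, 1, 0, 2, 2, 0), (0, 2, 0, 1, 1, 1, 1, 1))

ω-coordinates c = M·v, v = (3, -61, -19, 47, -34, 172, -203, 186):
  c_1 = 0*3 + 0*-61 + -1*-19 + 0*47 + 0*-34 + 0*172 + 0*-203 + 0*186 = 19
  c_2 = 1*3 + 1*-61 + 0*-19 + 0*47 + 1*-34 + 1*172 + 0*-203 + 0*186 = 80
  c_3 = 6*3 + 6*-61 + -1*-19 + 0*47 + 7*-34 + 0*172 + -1*-203 + 2*186 = 8
  c_4 = 1*3 + 0*-61 + 0*-19 + 0*47 + -1*-34 + 0*172 + 0*-203 + 0*186 = 37
  c_5 = 1*3 + -1*-61 + 0*-19 + 0*47 + 1*-34 + 0*172 + 0*-203 + 0*186 = 30
  c_6 = 1*3 + 1*-61 + 0*-19 + -1*47 + 1*-34 + 0*172 + 0*-203 + 1*186 = 47
  c_7 = -1*3 + -1*-61 + 0*-19 + -1*47 + -1*-34 + 0*172 + 0*-203 + 0*186 = 45
  c_8 = 0*3 + 0*-61 + 0*-19 + 0*47 + -1*-34 + 0*172 + 0*-203 + 0*186 = 34
Base-3 expansion of each c_i:
  c_1 = 19 = 1·3^0 + 0·3^1 + 2·3^2
  c_2 = 80 = 2·3^0 + 2·3^1 + 2·3^2 + 2·3^3
  c_3 = 8 = 2·3^0 + 2·3^1
  c_4 = 37 = 1·3^0 + 0·3^1 + 1·3^2 + 1·3^3
  c_5 = 30 = 0·3^0 + 1·3^1 + 0·3^2 + 1·3^3
  c_6 = 47 = 2·3^0 + 0·3^1 + 2·3^2 + 1·3^3
  c_7 = 45 = 0·3^0 + 0·3^1 + 2·3^2 + 1·3^3
  c_8 = 34 = 1·3^0 + 2·3^1 + 0·3^2 + 1·3^3
p-restricted factor λ_0 = (1, 2, 2, 1, 0, 2, 0, 1)
p-restricted factor λ_1 = (0, 2, 2, 0, 1, 0, 0, 2)
p-restricted factor λ_2 = (2, 2, 0, 1, 0, 2, 2, 0)
p-restricted factor λ_3 = (0, 2, 0, 1, 1, 1, 1, 1)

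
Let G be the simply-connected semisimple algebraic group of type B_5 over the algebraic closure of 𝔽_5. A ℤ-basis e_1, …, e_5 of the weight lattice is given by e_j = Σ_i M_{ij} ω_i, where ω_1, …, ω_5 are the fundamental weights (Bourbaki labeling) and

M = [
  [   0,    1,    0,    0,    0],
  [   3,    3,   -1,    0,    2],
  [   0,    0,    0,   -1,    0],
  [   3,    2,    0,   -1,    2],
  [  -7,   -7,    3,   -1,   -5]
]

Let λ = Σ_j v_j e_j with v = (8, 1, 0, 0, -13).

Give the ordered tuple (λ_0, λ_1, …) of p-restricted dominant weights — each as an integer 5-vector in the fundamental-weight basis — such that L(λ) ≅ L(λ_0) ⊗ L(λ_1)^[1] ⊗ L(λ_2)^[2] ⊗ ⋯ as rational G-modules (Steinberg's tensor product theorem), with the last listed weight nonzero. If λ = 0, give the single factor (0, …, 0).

((1, 1, 0, 0, 2),)

Change of basis e → ω: c = M·v where v = (8, 1, 0, 0, -13):
  c_1 = 0*8 + 1*1 + 0*0 + 0*0 + 0*-13 = 1
  c_2 = 3*8 + 3*1 + -1*0 + 0*0 + 2*-13 = 1
  c_3 = 0*8 + 0*1 + 0*0 + -1*0 + 0*-13 = 0
  c_4 = 3*8 + 2*1 + 0*0 + -1*0 + 2*-13 = 0
  c_5 = -7*8 + -7*1 + 3*0 + -1*0 + -5*-13 = 2
Writing each c_i in base p = 5:
  c_1 = 1 = 1·5^0
  c_2 = 1 = 1·5^0
  c_3 = 0
  c_4 = 0
  c_5 = 2 = 2·5^0
λ_0 = (1, 1, 0, 0, 2)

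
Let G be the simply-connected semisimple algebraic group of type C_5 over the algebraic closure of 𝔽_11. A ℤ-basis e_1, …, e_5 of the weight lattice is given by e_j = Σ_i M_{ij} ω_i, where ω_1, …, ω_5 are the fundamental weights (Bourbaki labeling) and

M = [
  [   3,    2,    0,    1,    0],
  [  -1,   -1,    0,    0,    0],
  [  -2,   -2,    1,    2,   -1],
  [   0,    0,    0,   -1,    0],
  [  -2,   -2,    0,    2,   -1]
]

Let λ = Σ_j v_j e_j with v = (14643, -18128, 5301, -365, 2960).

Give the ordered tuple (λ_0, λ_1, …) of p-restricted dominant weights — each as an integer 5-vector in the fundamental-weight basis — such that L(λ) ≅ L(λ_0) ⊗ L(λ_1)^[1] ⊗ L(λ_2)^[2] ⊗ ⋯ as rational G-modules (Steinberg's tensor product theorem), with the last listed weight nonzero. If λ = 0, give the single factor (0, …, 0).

((4, 9, 1, 2, 2), (4, 8, 10, 0, 1), (5, 6, 4, 3, 5), (5, 2, 6, 0, 2))

In the fundamental-weight basis, λ has coordinates c = M·v (v = (14643, -18128, 5301, -365, 2960)):
  c_1 = 3*14643 + 2*-18128 + 0*5301 + 1*-365 + 0*2960 = 7308
  c_2 = -1*14643 + -1*-18128 + 0*5301 + 0*-365 + 0*2960 = 3485
  c_3 = -2*14643 + -2*-18128 + 1*5301 + 2*-365 + -1*2960 = 8581
  c_4 = 0*14643 + 0*-18128 + 0*5301 + -1*-365 + 0*2960 = 365
  c_5 = -2*14643 + -2*-18128 + 0*5301 + 2*-365 + -1*2960 = 3280
Expand coordinatewise in base 11:
  c_1 = 7308 = 4·11^0 + 4·11^1 + 5·11^2 + 5·11^3
  c_2 = 3485 = 9·11^0 + 8·11^1 + 6·11^2 + 2·11^3
  c_3 = 8581 = 1·11^0 + 10·11^1 + 4·11^2 + 6·11^3
  c_4 = 365 = 2·11^0 + 0·11^1 + 3·11^2
  c_5 = 3280 = 2·11^0 + 1·11^1 + 5·11^2 + 2·11^3
Factor λ_0 = (4, 9, 1, 2, 2)
Factor λ_1 = (4, 8, 10, 0, 1)
Factor λ_2 = (5, 6, 4, 3, 5)
Factor λ_3 = (5, 2, 6, 0, 2)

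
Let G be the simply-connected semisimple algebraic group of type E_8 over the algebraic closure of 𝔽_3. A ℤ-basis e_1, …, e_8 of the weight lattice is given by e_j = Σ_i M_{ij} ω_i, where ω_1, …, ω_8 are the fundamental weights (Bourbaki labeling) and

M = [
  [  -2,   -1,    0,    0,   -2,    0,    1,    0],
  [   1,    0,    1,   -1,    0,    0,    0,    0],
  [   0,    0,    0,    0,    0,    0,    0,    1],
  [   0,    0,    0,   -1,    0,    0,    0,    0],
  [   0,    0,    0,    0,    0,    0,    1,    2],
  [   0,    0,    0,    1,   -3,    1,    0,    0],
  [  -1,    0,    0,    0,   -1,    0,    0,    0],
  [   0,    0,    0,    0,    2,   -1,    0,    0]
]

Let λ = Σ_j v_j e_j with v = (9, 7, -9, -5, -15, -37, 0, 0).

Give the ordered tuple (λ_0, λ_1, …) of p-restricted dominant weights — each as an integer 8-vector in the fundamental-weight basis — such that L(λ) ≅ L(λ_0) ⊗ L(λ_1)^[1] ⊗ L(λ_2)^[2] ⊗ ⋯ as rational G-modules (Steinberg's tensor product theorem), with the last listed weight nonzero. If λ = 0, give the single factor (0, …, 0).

((2, 2, 0, 2, 0, 0, 0, 1), (1, 1, 0, 1, 0, 1, 2, 2))

Converting to the ω-basis (c_i = row i of M dotted with v = (9, 7, -9, -5, -15, -37, 0, 0)):
  c_1 = (-2)·(9) + (-1)·(7) + (0)·(-9) + (0)·(-5) + (-2)·(-15) + (0)·(-37) + (1)·(0) + (0)·(0) = 5
  c_2 = (1)·(9) + (0)·(7) + (1)·(-9) + (-1)·(-5) + (0)·(-15) + (0)·(-37) + (0)·(0) + (0)·(0) = 5
  c_3 = (0)·(9) + (0)·(7) + (0)·(-9) + (0)·(-5) + (0)·(-15) + (0)·(-37) + (0)·(0) + (1)·(0) = 0
  c_4 = (0)·(9) + (0)·(7) + (0)·(-9) + (-1)·(-5) + (0)·(-15) + (0)·(-37) + (0)·(0) + (0)·(0) = 5
  c_5 = (0)·(9) + (0)·(7) + (0)·(-9) + (0)·(-5) + (0)·(-15) + (0)·(-37) + (1)·(0) + (2)·(0) = 0
  c_6 = (0)·(9) + (0)·(7) + (0)·(-9) + (1)·(-5) + (-3)·(-15) + (1)·(-37) + (0)·(0) + (0)·(0) = 3
  c_7 = (-1)·(9) + (0)·(7) + (0)·(-9) + (0)·(-5) + (-1)·(-15) + (0)·(-37) + (0)·(0) + (0)·(0) = 6
  c_8 = (0)·(9) + (0)·(7) + (0)·(-9) + (0)·(-5) + (2)·(-15) + (-1)·(-37) + (0)·(0) + (0)·(0) = 7
p = 3; digits c_i = Σ_j d_{ij}·3^j, 0 ≤ d_{ij} < 3:
  c_1 = 5 = 2·3^0 + 1·3^1
  c_2 = 5 = 2·3^0 + 1·3^1
  c_3 = 0
  c_4 = 5 = 2·3^0 + 1·3^1
  c_5 = 0
  c_6 = 3 = 0·3^0 + 1·3^1
  c_7 = 6 = 0·3^0 + 2·3^1
  c_8 = 7 = 1·3^0 + 2·3^1
Factor λ_0 = (2, 2, 0, 2, 0, 0, 0, 1)
Factor λ_1 = (1, 1, 0, 1, 0, 1, 2, 2)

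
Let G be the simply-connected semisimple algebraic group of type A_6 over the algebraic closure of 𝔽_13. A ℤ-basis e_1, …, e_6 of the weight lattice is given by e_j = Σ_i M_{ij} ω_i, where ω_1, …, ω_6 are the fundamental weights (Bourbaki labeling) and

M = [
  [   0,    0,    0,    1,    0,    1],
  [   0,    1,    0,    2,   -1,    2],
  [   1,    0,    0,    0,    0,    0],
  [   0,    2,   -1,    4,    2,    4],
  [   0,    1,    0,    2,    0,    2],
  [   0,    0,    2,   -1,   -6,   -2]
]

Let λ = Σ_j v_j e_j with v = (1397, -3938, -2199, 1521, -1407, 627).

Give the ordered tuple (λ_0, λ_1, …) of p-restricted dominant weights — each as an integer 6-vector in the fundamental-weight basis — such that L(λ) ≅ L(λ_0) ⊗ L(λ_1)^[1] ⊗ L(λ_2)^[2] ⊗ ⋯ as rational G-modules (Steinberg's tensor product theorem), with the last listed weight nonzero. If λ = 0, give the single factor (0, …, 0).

((3, 10, 6, 10, 7, 8), (9, 5, 3, 7, 1, 6), (12, 10, 8, 0, 2, 7))

Converting to the ω-basis (c_i = row i of M dotted with v = (1397, -3938, -2199, 1521, -1407, 627)):
  c_1 = 0·1397 + (0)·(-3938) + (0)·(-2199) + 1·1521 + (0)·(-1407) + 1·627 = 2148
  c_2 = 0·1397 + (1)·(-3938) + (0)·(-2199) + 2·1521 + (-1)·(-1407) + 2·627 = 1765
  c_3 = 1·1397 + (0)·(-3938) + (0)·(-2199) + 0·1521 + (0)·(-1407) + 0·627 = 1397
  c_4 = 0·1397 + (2)·(-3938) + (-1)·(-2199) + 4·1521 + (2)·(-1407) + 4·627 = 101
  c_5 = 0·1397 + (1)·(-3938) + (0)·(-2199) + 2·1521 + (0)·(-1407) + 2·627 = 358
  c_6 = 0·1397 + (0)·(-3938) + (2)·(-2199) + (-1)·(1521) + (-6)·(-1407) + (-2)·(627) = 1269
Writing each c_i in base p = 13:
  c_1 = 2148 = 3·13^0 + 9·13^1 + 12·13^2
  c_2 = 1765 = 10·13^0 + 5·13^1 + 10·13^2
  c_3 = 1397 = 6·13^0 + 3·13^1 + 8·13^2
  c_4 = 101 = 10·13^0 + 7·13^1
  c_5 = 358 = 7·13^0 + 1·13^1 + 2·13^2
  c_6 = 1269 = 8·13^0 + 6·13^1 + 7·13^2
p-restricted factor λ_0 = (3, 10, 6, 10, 7, 8)
p-restricted factor λ_1 = (9, 5, 3, 7, 1, 6)
p-restricted factor λ_2 = (12, 10, 8, 0, 2, 7)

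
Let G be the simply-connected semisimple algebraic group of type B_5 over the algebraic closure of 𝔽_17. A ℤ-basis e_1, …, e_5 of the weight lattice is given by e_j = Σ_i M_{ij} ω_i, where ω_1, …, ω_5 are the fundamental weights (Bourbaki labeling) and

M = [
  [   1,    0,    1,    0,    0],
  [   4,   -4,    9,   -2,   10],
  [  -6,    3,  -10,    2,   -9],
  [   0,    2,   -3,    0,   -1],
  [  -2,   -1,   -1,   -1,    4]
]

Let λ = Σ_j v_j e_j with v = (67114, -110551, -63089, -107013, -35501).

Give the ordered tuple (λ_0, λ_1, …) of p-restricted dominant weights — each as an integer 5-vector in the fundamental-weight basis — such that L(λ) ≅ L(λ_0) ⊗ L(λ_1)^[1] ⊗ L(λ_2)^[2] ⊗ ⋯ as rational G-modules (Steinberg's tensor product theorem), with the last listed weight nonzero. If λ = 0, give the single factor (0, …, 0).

ω-coordinates c = M·v, v = (67114, -110551, -63089, -107013, -35501):
  c_1 = 1·67114 + (0)·(-110551) + (1)·(-63089) + (0)·(-107013) + (0)·(-35501) = 4025
  c_2 = 4·67114 + (-4)·(-110551) + (9)·(-63089) + (-2)·(-107013) + (10)·(-35501) = 1875
  c_3 = (-6)·(67114) + (3)·(-110551) + (-10)·(-63089) + (2)·(-107013) + (-9)·(-35501) = 2036
  c_4 = 0·67114 + (2)·(-110551) + (-3)·(-63089) + (0)·(-107013) + (-1)·(-35501) = 3666
  c_5 = (-2)·(67114) + (-1)·(-110551) + (-1)·(-63089) + (-1)·(-107013) + (4)·(-35501) = 4421
p = 17; digits c_i = Σ_j d_{ij}·17^j, 0 ≤ d_{ij} < 17:
  c_1 = 4025 = 13·17^0 + 15·17^1 + 13·17^2
  c_2 = 1875 = 5·17^0 + 8·17^1 + 6·17^2
  c_3 = 2036 = 13·17^0 + 0·17^1 + 7·17^2
  c_4 = 3666 = 11·17^0 + 11·17^1 + 12·17^2
  c_5 = 4421 = 1·17^0 + 5·17^1 + 15·17^2
λ_0 = (13, 5, 13, 11, 1)
λ_1 = (15, 8, 0, 11, 5)
λ_2 = (13, 6, 7, 12, 15)

((13, 5, 13, 11, 1), (15, 8, 0, 11, 5), (13, 6, 7, 12, 15))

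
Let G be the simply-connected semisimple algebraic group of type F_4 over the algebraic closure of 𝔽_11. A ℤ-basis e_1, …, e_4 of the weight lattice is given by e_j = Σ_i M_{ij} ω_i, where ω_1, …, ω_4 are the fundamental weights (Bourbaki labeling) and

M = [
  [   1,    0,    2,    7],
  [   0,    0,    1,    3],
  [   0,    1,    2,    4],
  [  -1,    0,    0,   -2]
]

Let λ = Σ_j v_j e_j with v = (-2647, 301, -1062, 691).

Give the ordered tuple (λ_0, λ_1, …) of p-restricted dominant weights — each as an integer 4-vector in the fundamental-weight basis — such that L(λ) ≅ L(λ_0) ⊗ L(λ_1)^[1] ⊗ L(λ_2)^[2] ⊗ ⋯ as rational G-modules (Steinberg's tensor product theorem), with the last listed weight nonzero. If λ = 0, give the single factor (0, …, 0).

ω-coordinates c = M·v, v = (-2647, 301, -1062, 691):
  c_1 = 1*-2647 + 0*301 + 2*-1062 + 7*691 = 66
  c_2 = 0*-2647 + 0*301 + 1*-1062 + 3*691 = 1011
  c_3 = 0*-2647 + 1*301 + 2*-1062 + 4*691 = 941
  c_4 = -1*-2647 + 0*301 + 0*-1062 + -2*691 = 1265
Base-11 expansion of each c_i:
  c_1 = 66 = 0·11^0 + 6·11^1
  c_2 = 1011 = 10·11^0 + 3·11^1 + 8·11^2
  c_3 = 941 = 6·11^0 + 8·11^1 + 7·11^2
  c_4 = 1265 = 0·11^0 + 5·11^1 + 10·11^2
p-restricted factor λ_0 = (0, 10, 6, 0)
p-restricted factor λ_1 = (6, 3, 8, 5)
p-restricted factor λ_2 = (0, 8, 7, 10)

((0, 10, 6, 0), (6, 3, 8, 5), (0, 8, 7, 10))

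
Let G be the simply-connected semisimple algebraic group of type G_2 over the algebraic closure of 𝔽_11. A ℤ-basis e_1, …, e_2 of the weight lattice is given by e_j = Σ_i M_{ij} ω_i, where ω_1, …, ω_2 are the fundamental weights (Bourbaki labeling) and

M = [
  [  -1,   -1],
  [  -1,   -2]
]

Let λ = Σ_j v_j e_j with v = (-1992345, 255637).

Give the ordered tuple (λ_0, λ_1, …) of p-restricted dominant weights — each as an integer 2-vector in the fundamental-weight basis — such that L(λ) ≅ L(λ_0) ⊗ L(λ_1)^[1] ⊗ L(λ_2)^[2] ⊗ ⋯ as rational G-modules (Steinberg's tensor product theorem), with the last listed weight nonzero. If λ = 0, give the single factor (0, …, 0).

ω-coordinates c = M·v, v = (-1992345, 255637):
  c_1 = (-1)·(-1992345) + (-1)·(255637) = 1736708
  c_2 = (-1)·(-1992345) + (-2)·(255637) = 1481071
Writing each c_i in base p = 11:
  c_1 = 1736708 = 6·11^0 + 10·11^1 + 8·11^2 + 6·11^3 + 8·11^4 + 10·11^5
  c_2 = 1481071 = 9·11^0 + 2·11^1 + 8·11^2 + 1·11^3 + 2·11^4 + 9·11^5
Factor λ_0 = (6, 9)
Factor λ_1 = (10, 2)
Factor λ_2 = (8, 8)
Factor λ_3 = (6, 1)
Factor λ_4 = (8, 2)
Factor λ_5 = (10, 9)

((6, 9), (10, 2), (8, 8), (6, 1), (8, 2), (10, 9))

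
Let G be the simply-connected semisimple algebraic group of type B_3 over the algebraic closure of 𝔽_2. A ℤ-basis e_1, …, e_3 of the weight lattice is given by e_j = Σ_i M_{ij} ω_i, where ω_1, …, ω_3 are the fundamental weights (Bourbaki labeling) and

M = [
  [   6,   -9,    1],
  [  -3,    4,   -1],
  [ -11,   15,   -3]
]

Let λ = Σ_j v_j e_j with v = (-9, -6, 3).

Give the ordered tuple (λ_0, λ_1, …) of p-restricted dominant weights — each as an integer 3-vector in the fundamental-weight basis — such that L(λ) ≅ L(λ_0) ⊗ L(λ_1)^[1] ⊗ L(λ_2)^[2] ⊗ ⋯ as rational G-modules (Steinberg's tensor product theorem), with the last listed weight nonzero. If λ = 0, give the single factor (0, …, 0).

Change of basis e → ω: c = M·v where v = (-9, -6, 3):
  c_1 = 6*-9 + -9*-6 + 1*3 = 3
  c_2 = -3*-9 + 4*-6 + -1*3 = 0
  c_3 = -11*-9 + 15*-6 + -3*3 = 0
p = 2; digits c_i = Σ_j d_{ij}·2^j, 0 ≤ d_{ij} < 2:
  c_1 = 3 = 1·2^0 + 1·2^1
  c_2 = 0
  c_3 = 0
Factor λ_0 = (1, 0, 0)
Factor λ_1 = (1, 0, 0)

((1, 0, 0), (1, 0, 0))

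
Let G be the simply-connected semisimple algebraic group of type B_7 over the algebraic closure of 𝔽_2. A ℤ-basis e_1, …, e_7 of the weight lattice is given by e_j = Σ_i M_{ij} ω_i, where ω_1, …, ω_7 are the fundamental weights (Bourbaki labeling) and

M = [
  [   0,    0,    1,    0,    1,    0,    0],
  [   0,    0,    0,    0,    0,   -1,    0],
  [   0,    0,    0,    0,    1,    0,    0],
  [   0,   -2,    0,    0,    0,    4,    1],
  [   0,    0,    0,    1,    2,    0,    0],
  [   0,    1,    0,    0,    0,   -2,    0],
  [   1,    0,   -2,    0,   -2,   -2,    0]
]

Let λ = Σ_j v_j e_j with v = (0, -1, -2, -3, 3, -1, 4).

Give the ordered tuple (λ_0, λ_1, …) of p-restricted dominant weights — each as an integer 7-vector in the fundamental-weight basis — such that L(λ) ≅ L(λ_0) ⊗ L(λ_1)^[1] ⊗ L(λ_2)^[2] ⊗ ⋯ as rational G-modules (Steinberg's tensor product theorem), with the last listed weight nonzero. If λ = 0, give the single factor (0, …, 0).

((1, 1, 1, 0, 1, 1, 0), (0, 0, 1, 1, 1, 0, 0))

Converting to the ω-basis (c_i = row i of M dotted with v = (0, -1, -2, -3, 3, -1, 4)):
  c_1 = 0·0 + (0)·(-1) + (1)·(-2) + (0)·(-3) + 1·3 + (0)·(-1) + 0·4 = 1
  c_2 = 0·0 + (0)·(-1) + (0)·(-2) + (0)·(-3) + 0·3 + (-1)·(-1) + 0·4 = 1
  c_3 = 0·0 + (0)·(-1) + (0)·(-2) + (0)·(-3) + 1·3 + (0)·(-1) + 0·4 = 3
  c_4 = 0·0 + (-2)·(-1) + (0)·(-2) + (0)·(-3) + 0·3 + (4)·(-1) + 1·4 = 2
  c_5 = 0·0 + (0)·(-1) + (0)·(-2) + (1)·(-3) + 2·3 + (0)·(-1) + 0·4 = 3
  c_6 = 0·0 + (1)·(-1) + (0)·(-2) + (0)·(-3) + 0·3 + (-2)·(-1) + 0·4 = 1
  c_7 = 1·0 + (0)·(-1) + (-2)·(-2) + (0)·(-3) + (-2)·(3) + (-2)·(-1) + 0·4 = 0
p = 2; digits c_i = Σ_j d_{ij}·2^j, 0 ≤ d_{ij} < 2:
  c_1 = 1 = 1·2^0
  c_2 = 1 = 1·2^0
  c_3 = 3 = 1·2^0 + 1·2^1
  c_4 = 2 = 0·2^0 + 1·2^1
  c_5 = 3 = 1·2^0 + 1·2^1
  c_6 = 1 = 1·2^0
  c_7 = 0
p-restricted factor λ_0 = (1, 1, 1, 0, 1, 1, 0)
p-restricted factor λ_1 = (0, 0, 1, 1, 1, 0, 0)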